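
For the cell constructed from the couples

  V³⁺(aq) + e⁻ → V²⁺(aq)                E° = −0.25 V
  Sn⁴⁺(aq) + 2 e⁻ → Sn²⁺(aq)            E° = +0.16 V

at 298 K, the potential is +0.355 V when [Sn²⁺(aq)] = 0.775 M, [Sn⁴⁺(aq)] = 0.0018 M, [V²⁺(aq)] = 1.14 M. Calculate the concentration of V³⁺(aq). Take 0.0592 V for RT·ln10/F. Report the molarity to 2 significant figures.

0.47 M

Sn⁴⁺/Sn²⁺ is the cathode (higher E°); E°cell = +0.16 − (−0.25) = +0.41 V with n = 2.
Since E = E° − (0.0592/n)·log Q, log Q = n(E° − E)/0.0592 = 1.858.
Balancing electrons gives Sn⁴⁺(aq) + 2 V²⁺(aq) → Sn²⁺(aq) + 2 V³⁺(aq); thus Q = ([Sn²⁺(aq)]·[V³⁺(aq)]^2) / ([Sn⁴⁺(aq)]·[V²⁺(aq)]^2).
Solving for the unknown gives log [V³⁺(aq)] = −0.331, so [V³⁺(aq)] ≈ 0.47 M.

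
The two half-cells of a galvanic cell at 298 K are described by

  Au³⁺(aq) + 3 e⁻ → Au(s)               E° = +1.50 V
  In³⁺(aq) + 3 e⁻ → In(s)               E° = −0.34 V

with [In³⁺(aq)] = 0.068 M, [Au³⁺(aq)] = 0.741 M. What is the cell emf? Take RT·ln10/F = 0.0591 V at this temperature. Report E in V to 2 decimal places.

Au³⁺/Au is reduced (cathode, E° = +1.50 V) and In³⁺/In is oxidized (anode).
The standard potential is +1.50 − (−0.34) = +1.84 V and the balanced reaction transfers n = 3 electrons.
The balanced reaction is Au³⁺(aq) + In(s) → Au(s) + In³⁺(aq), so Q = [In³⁺(aq)] / [Au³⁺(aq)] = 0.0918 and log Q = −1.037.
Applying E = E° − (RT ln10/nF)·log Q gives +1.84 − (0.0591/3)(−1.037) = +1.86 V.

+1.86 V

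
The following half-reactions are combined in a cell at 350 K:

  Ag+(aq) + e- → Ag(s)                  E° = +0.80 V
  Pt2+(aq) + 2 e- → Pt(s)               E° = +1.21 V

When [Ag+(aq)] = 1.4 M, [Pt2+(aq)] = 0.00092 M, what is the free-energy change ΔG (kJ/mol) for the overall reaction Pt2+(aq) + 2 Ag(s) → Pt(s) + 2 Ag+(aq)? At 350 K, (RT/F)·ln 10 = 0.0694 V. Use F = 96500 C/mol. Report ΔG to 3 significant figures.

The standard cell potential is +1.21 − (+0.80) = +0.41 V, with n = 2 electrons in the balanced equation.
Here Q = [Ag+(aq)]^2 / [Pt2+(aq)] = 2.13×10^3 (log Q = 3.328), giving E = +0.41 − (0.0694/2)·(3.328) = +0.2945 V.
Then ΔG = −nFE = −2 × 96500 × +0.2945 J/mol = −56.8 kJ/mol.

−56.8 kJ/mol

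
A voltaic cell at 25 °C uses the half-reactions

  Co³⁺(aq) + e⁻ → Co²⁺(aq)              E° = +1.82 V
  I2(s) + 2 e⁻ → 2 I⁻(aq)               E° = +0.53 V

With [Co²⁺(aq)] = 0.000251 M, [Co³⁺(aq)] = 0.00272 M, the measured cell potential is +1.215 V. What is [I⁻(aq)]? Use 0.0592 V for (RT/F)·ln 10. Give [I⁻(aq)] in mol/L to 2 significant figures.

Co³⁺/Co²⁺ is the cathode (higher E°); E°cell = +1.82 − (+0.53) = +1.29 V with n = 2.
From the Nernst equation, log Q = n(E° − E)/0.0592 = 2·(+1.29 − (+1.215))/0.0592 = 2.534.
The balanced reaction is 2 Co³⁺(aq) + 2 I⁻(aq) → 2 Co²⁺(aq) + I2(s), so Q = [Co²⁺(aq)]^2 / ([Co³⁺(aq)]^2·[I⁻(aq)]^2).
Substituting the known concentrations and solving, log [I⁻(aq)] = −2.302 and [I⁻(aq)] = 0.0050 M.

0.0050 M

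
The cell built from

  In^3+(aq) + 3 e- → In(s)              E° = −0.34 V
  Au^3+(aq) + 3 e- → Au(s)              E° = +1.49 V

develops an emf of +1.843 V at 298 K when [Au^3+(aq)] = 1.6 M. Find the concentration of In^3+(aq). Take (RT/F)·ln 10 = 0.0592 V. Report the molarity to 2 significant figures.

The Au³⁺/Au couple has the larger reduction potential, so it is the cathode: E°cell = +1.49 − (−0.34) = +1.83 V and n = 3.
From the Nernst equation, log Q = n(E° − E)/0.0592 = 3·(+1.83 − (+1.843))/0.0592 = −0.659.
Balancing electrons gives Au^3+(aq) + In(s) → Au(s) + In^3+(aq); thus Q = [In^3+(aq)] / [Au^3+(aq)].
Substituting the known concentrations and solving, log [In^3+(aq)] = −0.455 and [In^3+(aq)] = 0.35 M.

0.35 M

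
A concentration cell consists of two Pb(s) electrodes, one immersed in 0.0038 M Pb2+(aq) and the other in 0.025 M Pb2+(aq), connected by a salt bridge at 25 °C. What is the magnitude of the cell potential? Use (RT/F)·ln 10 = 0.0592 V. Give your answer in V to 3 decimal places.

For a concentration cell E°cell = 0, since both electrodes use the same couple.
The compartment with the higher Pb2+(aq) concentration (0.025 M) acts as the cathode; ions are reduced there and produced at the dilute (0.0038 M) anode.
With n = 2, Ecell = −(0.0592/2)·log([dilute]/[conc]) = −(0.0592/2)·log(0.0038/0.025) = +0.024 V.

0.024 V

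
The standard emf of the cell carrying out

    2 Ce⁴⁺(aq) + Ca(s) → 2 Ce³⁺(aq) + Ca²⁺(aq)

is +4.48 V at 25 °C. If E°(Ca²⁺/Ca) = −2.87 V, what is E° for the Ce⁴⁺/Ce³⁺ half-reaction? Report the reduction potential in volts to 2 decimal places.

In the reaction as written the Ce⁴⁺/Ce³⁺ couple is reduced (cathode) and Ca²⁺/Ca is oxidized (anode), so E°cell = E°(Ce⁴⁺/Ce³⁺) − E°(Ca²⁺/Ca).
E°(Ce⁴⁺/Ce³⁺) = E°cell + E°(anode) = +4.48 + (−2.87) = +1.61 V.

+1.61 V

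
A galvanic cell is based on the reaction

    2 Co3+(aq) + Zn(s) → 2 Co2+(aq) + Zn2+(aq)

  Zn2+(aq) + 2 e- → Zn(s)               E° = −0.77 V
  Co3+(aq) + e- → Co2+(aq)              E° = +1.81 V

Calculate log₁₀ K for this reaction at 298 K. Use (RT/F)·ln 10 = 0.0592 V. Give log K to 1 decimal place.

The Co³⁺/Co²⁺ couple is reduced (cathode); E°cell = +1.81 − (−0.77) = +2.58 V with n = 2.
At equilibrium E = 0, so log K = nE°cell / 0.0592 = (2)(+2.58) / 0.0592 = 87.2.

log K = 87.2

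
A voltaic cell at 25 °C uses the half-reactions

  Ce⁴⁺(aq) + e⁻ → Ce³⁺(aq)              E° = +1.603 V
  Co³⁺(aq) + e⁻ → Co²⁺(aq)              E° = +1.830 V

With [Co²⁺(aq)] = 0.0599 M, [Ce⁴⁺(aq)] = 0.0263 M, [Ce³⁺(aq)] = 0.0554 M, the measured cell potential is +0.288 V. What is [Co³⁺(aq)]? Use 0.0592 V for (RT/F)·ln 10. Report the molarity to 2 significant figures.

The Co³⁺/Co²⁺ couple has the larger reduction potential, so it is the cathode: E°cell = +1.830 − (+1.603) = +0.227 V and n = 1.
Since E = E° − (0.0592/n)·log Q, log Q = n(E° − E)/0.0592 = −1.030.
Balancing electrons gives Co³⁺(aq) + Ce³⁺(aq) → Co²⁺(aq) + Ce⁴⁺(aq); thus Q = ([Co²⁺(aq)]·[Ce⁴⁺(aq)]) / ([Co³⁺(aq)]·[Ce³⁺(aq)]).
Substituting the known concentrations and solving, log [Co³⁺(aq)] = −0.516 and [Co³⁺(aq)] = 0.30 M.

0.30 M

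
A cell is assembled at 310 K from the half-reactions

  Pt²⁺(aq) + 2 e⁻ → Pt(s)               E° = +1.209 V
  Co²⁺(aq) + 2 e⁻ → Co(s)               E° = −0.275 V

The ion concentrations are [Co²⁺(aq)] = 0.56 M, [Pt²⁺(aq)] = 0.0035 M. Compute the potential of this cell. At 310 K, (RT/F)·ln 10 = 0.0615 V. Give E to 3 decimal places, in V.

+1.416 V

Pt²⁺/Pt is reduced (cathode, E° = +1.209 V) and Co²⁺/Co is oxidized (anode).
The standard potential is +1.209 − (−0.275) = +1.484 V and the balanced reaction transfers n = 2 electrons.
For the overall reaction Pt²⁺(aq) + Co(s) → Pt(s) + Co²⁺(aq), Q = [Co²⁺(aq)] / [Pt²⁺(aq)] = 160, giving log Q = 2.204.
E = E° − (0.0615/n)·log Q = +1.484 − (0.0615/2)(2.204) = +1.416 V.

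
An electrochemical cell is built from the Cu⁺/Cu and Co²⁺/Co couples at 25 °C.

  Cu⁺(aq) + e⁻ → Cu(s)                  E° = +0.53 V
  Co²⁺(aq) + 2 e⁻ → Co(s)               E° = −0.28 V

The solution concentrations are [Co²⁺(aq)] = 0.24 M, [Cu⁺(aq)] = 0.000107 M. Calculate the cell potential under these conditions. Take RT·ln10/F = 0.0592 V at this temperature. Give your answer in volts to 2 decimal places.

Since E°(Cu⁺/Cu) > E°(Co²⁺/Co), Cu⁺/Cu serves as the cathode.
The standard potential is +0.53 − (−0.28) = +0.81 V and the balanced reaction transfers n = 2 electrons.
Balancing gives 2 Cu⁺(aq) + Co(s) → 2 Cu(s) + Co²⁺(aq); hence Q = [Co²⁺(aq)] / [Cu⁺(aq)]^2 = 2.1×10^7 (log Q = 7.321).
By the Nernst equation, E = +0.81 − (0.0592/2)·(7.321) = +0.59 V.

+0.59 V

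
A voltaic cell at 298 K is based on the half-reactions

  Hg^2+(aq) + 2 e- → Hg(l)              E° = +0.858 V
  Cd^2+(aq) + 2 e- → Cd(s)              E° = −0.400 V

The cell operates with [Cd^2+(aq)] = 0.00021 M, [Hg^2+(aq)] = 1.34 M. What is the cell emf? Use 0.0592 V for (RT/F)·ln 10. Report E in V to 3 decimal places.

+1.371 V

Since E°(Hg²⁺/Hg) > E°(Cd²⁺/Cd), Hg²⁺/Hg serves as the cathode.
The standard potential is +0.858 − (−0.400) = +1.258 V and the balanced reaction transfers n = 2 electrons.
Balancing gives Hg^2+(aq) + Cd(s) → Hg(l) + Cd^2+(aq); hence Q = [Cd^2+(aq)] / [Hg^2+(aq)] = 0.000157 (log Q = −3.805).
By the Nernst equation, E = +1.258 − (0.0592/2)·(−3.805) = +1.371 V.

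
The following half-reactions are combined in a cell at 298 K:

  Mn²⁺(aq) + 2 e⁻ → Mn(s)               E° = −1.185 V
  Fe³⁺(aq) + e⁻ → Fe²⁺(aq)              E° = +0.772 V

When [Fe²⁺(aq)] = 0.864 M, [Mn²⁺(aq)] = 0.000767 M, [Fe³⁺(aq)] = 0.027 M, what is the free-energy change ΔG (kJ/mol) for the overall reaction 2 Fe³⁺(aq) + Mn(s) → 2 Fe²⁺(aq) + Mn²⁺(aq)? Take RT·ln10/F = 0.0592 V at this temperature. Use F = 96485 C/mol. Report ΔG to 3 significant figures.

−378 kJ/mol

With Fe³⁺/Fe²⁺ reduced at the cathode, E°cell = +0.772 − (−1.185) = +1.957 V and n = 2.
The reaction quotient is ([Fe²⁺(aq)]^2·[Mn²⁺(aq)]) / [Fe³⁺(aq)]^2 = 0.785; by Nernst, E = +1.957 − (0.0592/2)(−0.105) = +1.9601 V.
Then ΔG = −nFE = −2 × 96485 × +1.9601 J/mol = −378 kJ/mol.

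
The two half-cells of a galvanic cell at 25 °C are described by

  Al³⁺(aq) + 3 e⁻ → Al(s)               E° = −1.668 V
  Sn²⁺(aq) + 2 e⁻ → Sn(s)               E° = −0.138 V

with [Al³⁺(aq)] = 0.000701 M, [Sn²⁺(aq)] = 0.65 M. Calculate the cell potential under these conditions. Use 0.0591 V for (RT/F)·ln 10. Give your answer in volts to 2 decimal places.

+1.59 V

Since E°(Sn²⁺/Sn) > E°(Al³⁺/Al), Sn²⁺/Sn serves as the cathode.
E°cell = −0.138 − (−1.668) = +1.530 V, with n = 6 electrons transferred.
For the overall reaction 3 Sn²⁺(aq) + 2 Al(s) → 3 Sn(s) + 2 Al³⁺(aq), Q = [Al³⁺(aq)]^2 / [Sn²⁺(aq)]^3 = 1.79×10^−6, giving log Q = −5.747.
By the Nernst equation, E = +1.530 − (0.0591/6)·(−5.747) = +1.59 V.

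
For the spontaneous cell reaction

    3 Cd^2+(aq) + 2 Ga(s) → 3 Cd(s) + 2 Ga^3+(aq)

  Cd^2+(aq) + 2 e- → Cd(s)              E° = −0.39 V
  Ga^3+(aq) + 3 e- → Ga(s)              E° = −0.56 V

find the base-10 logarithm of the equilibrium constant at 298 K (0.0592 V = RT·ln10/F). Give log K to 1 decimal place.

The Cd²⁺/Cd couple is reduced (cathode); E°cell = −0.39 − (−0.56) = +0.17 V with n = 6.
At equilibrium E = 0, so log K = nE°cell / 0.0592 = (6)(+0.17) / 0.0592 = 17.2.

log K = 17.2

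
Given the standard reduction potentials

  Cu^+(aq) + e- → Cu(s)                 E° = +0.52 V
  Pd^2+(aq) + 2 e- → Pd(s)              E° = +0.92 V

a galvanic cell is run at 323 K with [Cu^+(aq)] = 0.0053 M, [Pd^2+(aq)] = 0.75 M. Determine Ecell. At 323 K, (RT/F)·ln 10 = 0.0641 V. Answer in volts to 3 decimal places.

+0.542 V

Pd²⁺/Pd is reduced (cathode, E° = +0.92 V) and Cu⁺/Cu is oxidized (anode).
The standard potential is +0.92 − (+0.52) = +0.40 V and the balanced reaction transfers n = 2 electrons.
For the overall reaction Pd^2+(aq) + 2 Cu(s) → Pd(s) + 2 Cu^+(aq), Q = [Cu^+(aq)]^2 / [Pd^2+(aq)] = 3.75×10^−5, giving log Q = −4.427.
By the Nernst equation, E = +0.40 − (0.0641/2)·(−4.427) = +0.542 V.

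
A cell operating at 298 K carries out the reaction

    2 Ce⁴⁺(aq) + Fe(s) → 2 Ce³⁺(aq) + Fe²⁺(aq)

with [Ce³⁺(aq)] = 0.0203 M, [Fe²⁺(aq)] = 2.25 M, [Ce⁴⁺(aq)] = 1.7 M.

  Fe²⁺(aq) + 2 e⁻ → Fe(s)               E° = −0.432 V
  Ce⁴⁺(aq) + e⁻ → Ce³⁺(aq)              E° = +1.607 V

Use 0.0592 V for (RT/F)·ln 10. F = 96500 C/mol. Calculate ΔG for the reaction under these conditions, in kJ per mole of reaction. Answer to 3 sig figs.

The standard cell potential is +1.607 − (−0.432) = +2.039 V, with n = 2 electrons in the balanced equation.
Q = ([Ce³⁺(aq)]^2·[Fe²⁺(aq)]) / [Ce⁴⁺(aq)]^2 = 0.000321, so log Q = −3.494 and E = +2.039 − (0.0592/2)(−3.494) = +2.1424 V.
ΔG = −nFE = −(2)(96500)(+2.1424) J/mol = −413 kJ/mol.

−413 kJ/mol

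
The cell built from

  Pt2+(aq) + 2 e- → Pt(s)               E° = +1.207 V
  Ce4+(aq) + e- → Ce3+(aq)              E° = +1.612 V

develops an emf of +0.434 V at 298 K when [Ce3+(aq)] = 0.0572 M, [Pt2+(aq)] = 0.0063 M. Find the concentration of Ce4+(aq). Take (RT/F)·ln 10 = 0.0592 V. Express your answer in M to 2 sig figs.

0.014 M

With Ce⁴⁺/Ce³⁺ at the cathode and Pt²⁺/Pt at the anode, E°cell = +1.612 − (+1.207) = +0.405 V (n = 2).
From the Nernst equation, log Q = n(E° − E)/0.0592 = 2·(+0.405 − (+0.434))/0.0592 = −0.980.
For 2 Ce4+(aq) + Pt(s) → 2 Ce3+(aq) + Pt2+(aq), the reaction quotient is Q = ([Ce3+(aq)]^2·[Pt2+(aq)]) / [Ce4+(aq)]^2.
Isolating [Ce4+(aq)] in Q = 10^{−0.980} yields log [Ce4+(aq)] = −1.853, i.e. 0.014 M.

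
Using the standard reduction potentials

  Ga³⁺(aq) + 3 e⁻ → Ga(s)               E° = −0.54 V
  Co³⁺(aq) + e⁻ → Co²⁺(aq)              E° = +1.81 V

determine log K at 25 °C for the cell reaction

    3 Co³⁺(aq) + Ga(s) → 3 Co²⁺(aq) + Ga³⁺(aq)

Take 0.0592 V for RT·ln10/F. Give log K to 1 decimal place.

The Co³⁺/Co²⁺ couple is reduced (cathode); E°cell = +1.81 − (−0.54) = +2.35 V with n = 3.
At equilibrium E = 0, so log K = nE°cell / 0.0592 = (3)(+2.35) / 0.0592 = 119.1.

log K = 119.1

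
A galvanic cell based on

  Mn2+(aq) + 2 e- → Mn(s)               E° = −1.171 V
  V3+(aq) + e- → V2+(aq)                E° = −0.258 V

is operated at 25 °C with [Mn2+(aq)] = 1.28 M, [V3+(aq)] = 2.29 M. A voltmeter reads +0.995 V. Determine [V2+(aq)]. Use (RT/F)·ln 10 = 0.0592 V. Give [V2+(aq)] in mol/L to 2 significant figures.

0.083 M

V³⁺/V²⁺ is the cathode (higher E°); E°cell = −0.258 − (−1.171) = +0.913 V with n = 2.
From the Nernst equation, log Q = n(E° − E)/0.0592 = 2·(+0.913 − (+0.995))/0.0592 = −2.770.
For 2 V3+(aq) + Mn(s) → 2 V2+(aq) + Mn2+(aq), the reaction quotient is Q = ([V2+(aq)]^2·[Mn2+(aq)]) / [V3+(aq)]^2.
Isolating [V2+(aq)] in Q = 10^{−2.770} yields log [V2+(aq)] = −1.079, i.e. 0.083 M.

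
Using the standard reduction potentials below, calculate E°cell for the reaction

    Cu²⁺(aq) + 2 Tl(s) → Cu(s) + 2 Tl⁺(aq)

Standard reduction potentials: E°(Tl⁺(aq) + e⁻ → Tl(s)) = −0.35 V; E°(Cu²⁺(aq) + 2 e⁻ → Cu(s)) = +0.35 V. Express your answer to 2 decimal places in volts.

+0.70 V

In the reaction as written, Cu²⁺(aq) is reduced (cathode) and Tl⁺(aq) is produced by oxidation at the anode.
E°cell = E°(cathode) − E°(anode) = +0.35 − (−0.35) = +0.70 V.
The positive value indicates the reaction is spontaneous as written.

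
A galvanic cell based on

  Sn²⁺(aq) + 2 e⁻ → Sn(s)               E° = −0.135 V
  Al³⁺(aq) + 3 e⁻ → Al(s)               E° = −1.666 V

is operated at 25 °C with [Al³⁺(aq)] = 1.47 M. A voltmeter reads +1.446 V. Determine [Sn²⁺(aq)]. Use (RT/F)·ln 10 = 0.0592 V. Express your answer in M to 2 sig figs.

0.0017 M

With Sn²⁺/Sn at the cathode and Al³⁺/Al at the anode, E°cell = −0.135 − (−1.666) = +1.531 V (n = 6).
Rearranging E = E° − (0.0592/n)·log Q gives log Q = 6(+1.531 − (+1.446))/0.0592 = 8.615.
The balanced reaction is 3 Sn²⁺(aq) + 2 Al(s) → 3 Sn(s) + 2 Al³⁺(aq), so Q = [Al³⁺(aq)]^2 / [Sn²⁺(aq)]^3.
Substituting the known concentrations and solving, log [Sn²⁺(aq)] = −2.760 and [Sn²⁺(aq)] = 0.0017 M.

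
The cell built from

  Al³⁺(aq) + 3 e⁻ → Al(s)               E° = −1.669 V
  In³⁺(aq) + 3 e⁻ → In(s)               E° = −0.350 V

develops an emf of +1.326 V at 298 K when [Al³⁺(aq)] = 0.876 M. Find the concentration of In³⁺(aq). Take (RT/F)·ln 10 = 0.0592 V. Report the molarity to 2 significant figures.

2.0 M

With In³⁺/In at the cathode and Al³⁺/Al at the anode, E°cell = −0.350 − (−1.669) = +1.319 V (n = 3).
Rearranging E = E° − (0.0592/n)·log Q gives log Q = 3(+1.319 − (+1.326))/0.0592 = −0.355.
The balanced reaction is In³⁺(aq) + Al(s) → In(s) + Al³⁺(aq), so Q = [Al³⁺(aq)] / [In³⁺(aq)].
Substituting the known concentrations and solving, log [In³⁺(aq)] = 0.298 and [In³⁺(aq)] = 2.0 M.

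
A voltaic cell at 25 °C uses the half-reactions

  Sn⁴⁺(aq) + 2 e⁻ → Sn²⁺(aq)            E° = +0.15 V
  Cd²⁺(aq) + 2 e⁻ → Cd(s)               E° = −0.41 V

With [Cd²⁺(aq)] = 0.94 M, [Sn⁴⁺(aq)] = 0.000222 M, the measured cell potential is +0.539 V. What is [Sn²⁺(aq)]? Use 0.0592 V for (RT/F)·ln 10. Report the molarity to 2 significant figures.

With Sn⁴⁺/Sn²⁺ at the cathode and Cd²⁺/Cd at the anode, E°cell = +0.15 − (−0.41) = +0.56 V (n = 2).
Rearranging E = E° − (0.0592/n)·log Q gives log Q = 2(+0.56 − (+0.539))/0.0592 = 0.709.
For Sn⁴⁺(aq) + Cd(s) → Sn²⁺(aq) + Cd²⁺(aq), the reaction quotient is Q = ([Sn²⁺(aq)]·[Cd²⁺(aq)]) / [Sn⁴⁺(aq)].
Solving for the unknown gives log [Sn²⁺(aq)] = −2.918, so [Sn²⁺(aq)] ≈ 0.0012 M.

0.0012 M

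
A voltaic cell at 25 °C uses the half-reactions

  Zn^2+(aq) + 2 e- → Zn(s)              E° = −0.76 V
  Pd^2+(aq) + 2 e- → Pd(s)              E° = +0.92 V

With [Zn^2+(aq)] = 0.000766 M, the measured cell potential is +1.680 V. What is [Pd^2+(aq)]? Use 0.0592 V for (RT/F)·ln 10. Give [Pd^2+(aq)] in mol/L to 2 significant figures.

The Pd²⁺/Pd couple has the larger reduction potential, so it is the cathode: E°cell = +0.92 − (−0.76) = +1.68 V and n = 2.
Rearranging E = E° − (0.0592/n)·log Q gives log Q = 2(+1.68 − (+1.680))/0.0592 = 0.000.
Balancing electrons gives Pd^2+(aq) + Zn(s) → Pd(s) + Zn^2+(aq); thus Q = [Zn^2+(aq)] / [Pd^2+(aq)].
Isolating [Pd^2+(aq)] in Q = 10^{0.000} yields log [Pd^2+(aq)] = −3.116, i.e. 0.00077 M.

0.00077 M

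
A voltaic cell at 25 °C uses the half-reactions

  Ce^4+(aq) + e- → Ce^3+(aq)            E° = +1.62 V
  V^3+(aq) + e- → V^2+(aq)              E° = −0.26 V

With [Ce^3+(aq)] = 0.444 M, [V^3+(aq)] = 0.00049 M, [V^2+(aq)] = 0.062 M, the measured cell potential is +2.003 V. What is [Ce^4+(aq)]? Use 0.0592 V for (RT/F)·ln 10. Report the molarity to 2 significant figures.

0.42 M

Ce⁴⁺/Ce³⁺ is the cathode (higher E°); E°cell = +1.62 − (−0.26) = +1.88 V with n = 1.
Rearranging E = E° − (0.0592/n)·log Q gives log Q = 1(+1.88 − (+2.003))/0.0592 = −2.078.
The balanced reaction is Ce^4+(aq) + V^2+(aq) → Ce^3+(aq) + V^3+(aq), so Q = ([Ce^3+(aq)]·[V^3+(aq)]) / ([Ce^4+(aq)]·[V^2+(aq)]).
Substituting the known concentrations and solving, log [Ce^4+(aq)] = −0.377 and [Ce^4+(aq)] = 0.42 M.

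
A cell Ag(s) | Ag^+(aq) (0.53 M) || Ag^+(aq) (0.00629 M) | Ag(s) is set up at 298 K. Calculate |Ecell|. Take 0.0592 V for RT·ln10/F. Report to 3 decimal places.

For a concentration cell E°cell = 0, since both electrodes use the same couple.
The compartment with the higher Ag^+(aq) concentration (0.53 M) acts as the cathode; ions are reduced there and produced at the dilute (0.00629 M) anode.
With n = 1, Ecell = −(0.0592/1)·log([dilute]/[conc]) = −(0.0592/1)·log(0.00629/0.53) = +0.114 V.

0.114 V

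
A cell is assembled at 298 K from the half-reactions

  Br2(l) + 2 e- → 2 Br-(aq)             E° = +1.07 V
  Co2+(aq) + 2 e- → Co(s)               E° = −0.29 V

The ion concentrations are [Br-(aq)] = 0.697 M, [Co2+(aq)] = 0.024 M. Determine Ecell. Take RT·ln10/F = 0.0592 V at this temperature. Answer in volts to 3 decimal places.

+1.417 V

The Br₂/Br⁻ couple has the more positive E°, so it is the cathode; Co²⁺/Co is the anode.
E°cell = +1.07 − (−0.29) = +1.36 V, with n = 2 electrons transferred.
For the overall reaction Br2(l) + Co(s) → 2 Br-(aq) + Co2+(aq), Q = [Br-(aq)]^2·[Co2+(aq)] = 0.0117, giving log Q = −1.933.
By the Nernst equation, E = +1.36 − (0.0592/2)·(−1.933) = +1.417 V.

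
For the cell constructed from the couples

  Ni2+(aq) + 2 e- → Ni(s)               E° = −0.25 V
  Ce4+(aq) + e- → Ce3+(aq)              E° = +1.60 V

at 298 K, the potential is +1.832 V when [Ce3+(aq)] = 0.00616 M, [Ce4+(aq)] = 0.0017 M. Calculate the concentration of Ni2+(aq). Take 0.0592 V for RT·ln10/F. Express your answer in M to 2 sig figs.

0.31 M

Ce⁴⁺/Ce³⁺ is the cathode (higher E°); E°cell = +1.60 − (−0.25) = +1.85 V with n = 2.
Rearranging E = E° − (0.0592/n)·log Q gives log Q = 2(+1.85 − (+1.832))/0.0592 = 0.608.
For 2 Ce4+(aq) + Ni(s) → 2 Ce3+(aq) + Ni2+(aq), the reaction quotient is Q = ([Ce3+(aq)]^2·[Ni2+(aq)]) / [Ce4+(aq)]^2.
Isolating [Ni2+(aq)] in Q = 10^{0.608} yields log [Ni2+(aq)] = −0.510, i.e. 0.31 M.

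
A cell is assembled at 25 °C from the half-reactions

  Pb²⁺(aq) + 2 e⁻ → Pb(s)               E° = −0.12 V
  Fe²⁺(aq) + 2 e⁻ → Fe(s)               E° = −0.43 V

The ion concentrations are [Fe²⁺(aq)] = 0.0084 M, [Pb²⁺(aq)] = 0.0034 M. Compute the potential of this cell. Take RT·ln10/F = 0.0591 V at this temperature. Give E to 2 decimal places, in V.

+0.30 V

Pb²⁺/Pb is reduced (cathode, E° = −0.12 V) and Fe²⁺/Fe is oxidized (anode).
E°cell = E°cat − E°an = −0.12 − (−0.43) = +0.31 V; n = 2.
The balanced reaction is Pb²⁺(aq) + Fe(s) → Pb(s) + Fe²⁺(aq), so Q = [Fe²⁺(aq)] / [Pb²⁺(aq)] = 2.47 and log Q = 0.393.
E = E° − (0.0591/n)·log Q = +0.31 − (0.0591/2)(0.393) = +0.30 V.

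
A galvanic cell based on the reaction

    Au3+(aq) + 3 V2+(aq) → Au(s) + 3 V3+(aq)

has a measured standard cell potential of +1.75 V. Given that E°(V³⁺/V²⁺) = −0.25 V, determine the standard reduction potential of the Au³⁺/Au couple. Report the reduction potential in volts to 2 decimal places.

+1.50 V

In the reaction as written the Au³⁺/Au couple is reduced (cathode) and V³⁺/V²⁺ is oxidized (anode), so E°cell = E°(Au³⁺/Au) − E°(V³⁺/V²⁺).
E°(Au³⁺/Au) = E°cell + E°(anode) = +1.75 + (−0.25) = +1.50 V.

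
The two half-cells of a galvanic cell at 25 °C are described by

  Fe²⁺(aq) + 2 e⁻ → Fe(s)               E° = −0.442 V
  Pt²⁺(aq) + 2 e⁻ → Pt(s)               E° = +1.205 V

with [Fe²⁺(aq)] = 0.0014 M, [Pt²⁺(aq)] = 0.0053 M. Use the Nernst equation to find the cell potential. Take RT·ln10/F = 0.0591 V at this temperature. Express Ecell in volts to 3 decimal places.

+1.664 V

Since E°(Pt²⁺/Pt) > E°(Fe²⁺/Fe), Pt²⁺/Pt serves as the cathode.
The standard potential is +1.205 − (−0.442) = +1.647 V and the balanced reaction transfers n = 2 electrons.
The balanced reaction is Pt²⁺(aq) + Fe(s) → Pt(s) + Fe²⁺(aq), so Q = [Fe²⁺(aq)] / [Pt²⁺(aq)] = 0.264 and log Q = −0.578.
Applying E = E° − (RT ln10/nF)·log Q gives +1.647 − (0.0591/2)(−0.578) = +1.664 V.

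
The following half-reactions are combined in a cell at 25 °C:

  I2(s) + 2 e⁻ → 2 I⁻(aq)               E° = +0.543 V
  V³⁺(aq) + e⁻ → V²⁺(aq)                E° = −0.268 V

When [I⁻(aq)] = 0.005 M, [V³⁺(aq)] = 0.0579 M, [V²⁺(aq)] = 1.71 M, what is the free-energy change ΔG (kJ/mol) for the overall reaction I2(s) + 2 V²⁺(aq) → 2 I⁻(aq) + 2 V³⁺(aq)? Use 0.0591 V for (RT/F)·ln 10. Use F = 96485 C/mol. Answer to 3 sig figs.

The standard cell potential is +0.543 − (−0.268) = +0.811 V, with n = 2 electrons in the balanced equation.
The reaction quotient is ([I⁻(aq)]^2·[V³⁺(aq)]^2) / [V²⁺(aq)]^2 = 2.87×10^−8; by Nernst, E = +0.811 − (0.0591/2)(−7.543) = +1.0339 V.
ΔG = −nFE = −(2)(96485)(+1.0339) J/mol = −200 kJ/mol.

−200 kJ/mol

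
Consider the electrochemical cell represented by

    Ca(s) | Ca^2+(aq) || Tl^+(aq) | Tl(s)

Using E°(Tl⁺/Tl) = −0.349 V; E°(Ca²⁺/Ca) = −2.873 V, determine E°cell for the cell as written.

By convention the left-hand electrode in cell notation is the anode (oxidation) and the right-hand electrode is the cathode (reduction).
E°cell = E°(right) − E°(left) = −0.349 − (−2.873) = +2.524 V.

+2.524 V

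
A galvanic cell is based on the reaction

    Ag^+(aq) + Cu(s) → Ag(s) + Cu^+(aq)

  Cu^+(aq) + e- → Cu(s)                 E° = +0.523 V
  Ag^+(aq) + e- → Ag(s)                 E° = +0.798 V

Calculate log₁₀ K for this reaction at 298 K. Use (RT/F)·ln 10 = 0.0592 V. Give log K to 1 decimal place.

log K = 4.6

The Ag⁺/Ag couple is reduced (cathode); E°cell = +0.798 − (+0.523) = +0.275 V with n = 1.
At equilibrium E = 0, so log K = nE°cell / 0.0592 = (1)(+0.275) / 0.0592 = 4.6.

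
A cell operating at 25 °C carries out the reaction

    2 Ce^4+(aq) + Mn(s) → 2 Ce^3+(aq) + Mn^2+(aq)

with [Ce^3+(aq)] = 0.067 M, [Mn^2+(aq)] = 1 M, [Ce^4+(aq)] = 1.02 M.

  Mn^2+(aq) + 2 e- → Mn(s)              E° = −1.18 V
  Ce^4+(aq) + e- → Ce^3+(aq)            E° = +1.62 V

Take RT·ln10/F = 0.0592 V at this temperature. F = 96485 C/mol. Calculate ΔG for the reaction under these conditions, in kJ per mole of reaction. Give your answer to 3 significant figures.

With Ce⁴⁺/Ce³⁺ reduced at the cathode, E°cell = +1.62 − (−1.18) = +2.80 V and n = 2.
The reaction quotient is ([Ce^3+(aq)]^2·[Mn^2+(aq)]) / [Ce^4+(aq)]^2 = 0.00431; by Nernst, E = +2.80 − (0.0592/2)(−2.365) = +2.8700 V.
Finally ΔG = −nFE = −(2)(96485 C/mol)(+2.8700 V) = −554 kJ/mol.

−554 kJ/mol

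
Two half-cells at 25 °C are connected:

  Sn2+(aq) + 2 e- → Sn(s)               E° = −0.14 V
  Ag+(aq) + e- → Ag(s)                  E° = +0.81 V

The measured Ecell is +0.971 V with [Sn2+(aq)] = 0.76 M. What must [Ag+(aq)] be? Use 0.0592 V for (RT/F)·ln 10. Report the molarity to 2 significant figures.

The Ag⁺/Ag couple has the larger reduction potential, so it is the cathode: E°cell = +0.81 − (−0.14) = +0.95 V and n = 2.
From the Nernst equation, log Q = n(E° − E)/0.0592 = 2·(+0.95 − (+0.971))/0.0592 = −0.709.
For 2 Ag+(aq) + Sn(s) → 2 Ag(s) + Sn2+(aq), the reaction quotient is Q = [Sn2+(aq)] / [Ag+(aq)]^2.
Isolating [Ag+(aq)] in Q = 10^{−0.709} yields log [Ag+(aq)] = 0.295, i.e. 2.0 M.

2.0 M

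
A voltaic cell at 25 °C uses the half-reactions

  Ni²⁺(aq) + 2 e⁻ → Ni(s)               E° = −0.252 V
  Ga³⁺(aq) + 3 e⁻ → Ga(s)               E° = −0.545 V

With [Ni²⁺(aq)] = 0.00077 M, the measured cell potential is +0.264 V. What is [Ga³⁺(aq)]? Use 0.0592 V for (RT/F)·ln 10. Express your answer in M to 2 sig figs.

0.00063 M

The Ni²⁺/Ni couple has the larger reduction potential, so it is the cathode: E°cell = −0.252 − (−0.545) = +0.293 V and n = 6.
From the Nernst equation, log Q = n(E° − E)/0.0592 = 6·(+0.293 − (+0.264))/0.0592 = 2.939.
For 3 Ni²⁺(aq) + 2 Ga(s) → 3 Ni(s) + 2 Ga³⁺(aq), the reaction quotient is Q = [Ga³⁺(aq)]^2 / [Ni²⁺(aq)]^3.
Solving for the unknown gives log [Ga³⁺(aq)] = −3.201, so [Ga³⁺(aq)] ≈ 0.00063 M.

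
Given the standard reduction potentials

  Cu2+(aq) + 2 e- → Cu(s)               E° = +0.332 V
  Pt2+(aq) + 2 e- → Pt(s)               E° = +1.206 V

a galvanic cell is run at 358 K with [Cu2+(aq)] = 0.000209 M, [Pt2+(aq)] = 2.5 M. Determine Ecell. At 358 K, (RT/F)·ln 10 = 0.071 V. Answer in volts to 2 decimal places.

+1.02 V

Pt²⁺/Pt is reduced (cathode, E° = +1.206 V) and Cu²⁺/Cu is oxidized (anode).
E°cell = E°cat − E°an = +1.206 − (+0.332) = +0.874 V; n = 2.
For the overall reaction Pt2+(aq) + Cu(s) → Pt(s) + Cu2+(aq), Q = [Cu2+(aq)] / [Pt2+(aq)] = 8.36×10^−5, giving log Q = −4.078.
E = E° − (0.071/n)·log Q = +0.874 − (0.071/2)(−4.078) = +1.02 V.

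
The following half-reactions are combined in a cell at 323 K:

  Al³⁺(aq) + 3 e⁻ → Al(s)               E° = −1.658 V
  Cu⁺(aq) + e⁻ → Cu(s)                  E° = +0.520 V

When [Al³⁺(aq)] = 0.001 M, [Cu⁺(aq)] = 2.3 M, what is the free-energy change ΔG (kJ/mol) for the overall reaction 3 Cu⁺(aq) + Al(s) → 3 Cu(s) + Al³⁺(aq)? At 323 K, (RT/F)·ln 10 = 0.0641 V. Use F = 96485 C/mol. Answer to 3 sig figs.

With Cu⁺/Cu reduced at the cathode, E°cell = +0.520 − (−1.658) = +2.178 V and n = 3.
The reaction quotient is [Al³⁺(aq)] / [Cu⁺(aq)]^3 = 8.22×10^−5; by Nernst, E = +2.178 − (0.0641/3)(−4.085) = +2.2653 V.
ΔG = −nFE = −(3)(96485)(+2.2653) J/mol = −656 kJ/mol.

−656 kJ/mol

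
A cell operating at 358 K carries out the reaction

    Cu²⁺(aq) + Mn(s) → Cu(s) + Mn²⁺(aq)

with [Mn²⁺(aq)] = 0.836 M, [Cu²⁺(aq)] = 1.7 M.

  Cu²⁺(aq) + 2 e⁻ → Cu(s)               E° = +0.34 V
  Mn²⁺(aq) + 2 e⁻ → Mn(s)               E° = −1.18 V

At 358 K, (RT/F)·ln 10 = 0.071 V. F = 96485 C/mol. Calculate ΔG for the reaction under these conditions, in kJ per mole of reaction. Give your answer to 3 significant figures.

−295 kJ/mol

With Cu²⁺/Cu reduced at the cathode, E°cell = +0.34 − (−1.18) = +1.52 V and n = 2.
Q = [Mn²⁺(aq)] / [Cu²⁺(aq)] = 0.492, so log Q = −0.308 and E = +1.52 − (0.071/2)(−0.308) = +1.5309 V.
Finally ΔG = −nFE = −(2)(96485 C/mol)(+1.5309 V) = −295 kJ/mol.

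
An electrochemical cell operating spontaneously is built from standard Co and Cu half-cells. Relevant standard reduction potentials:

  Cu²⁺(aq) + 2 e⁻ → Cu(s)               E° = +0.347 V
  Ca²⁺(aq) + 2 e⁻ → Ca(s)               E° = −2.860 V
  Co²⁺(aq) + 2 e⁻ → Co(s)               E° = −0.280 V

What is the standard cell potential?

The Cu²⁺/Cu couple has the higher E°, so Cu ion is reduced (cathode) and Co is oxidized (anode).
E°cell = E°(cathode) − E°(anode) = +0.347 − (−0.280) = +0.627 V.

+0.627 V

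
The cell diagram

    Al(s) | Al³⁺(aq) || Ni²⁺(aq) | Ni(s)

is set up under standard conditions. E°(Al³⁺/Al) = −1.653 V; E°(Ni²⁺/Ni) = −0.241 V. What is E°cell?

By convention the left-hand electrode in cell notation is the anode (oxidation) and the right-hand electrode is the cathode (reduction).
E°cell = E°(right) − E°(left) = −0.241 − (−1.653) = +1.412 V.

+1.412 V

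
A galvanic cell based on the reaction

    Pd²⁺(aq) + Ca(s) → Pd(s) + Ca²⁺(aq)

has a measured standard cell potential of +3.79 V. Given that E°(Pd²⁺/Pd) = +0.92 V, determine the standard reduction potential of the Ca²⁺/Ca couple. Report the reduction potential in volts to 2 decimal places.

−2.87 V

In the reaction as written the Pd²⁺/Pd couple is reduced (cathode) and Ca²⁺/Ca is oxidized (anode), so E°cell = E°(Pd²⁺/Pd) − E°(Ca²⁺/Ca).
E°(Ca²⁺/Ca) = E°(cathode) − E°cell = +0.92 − (+3.79) = −2.87 V.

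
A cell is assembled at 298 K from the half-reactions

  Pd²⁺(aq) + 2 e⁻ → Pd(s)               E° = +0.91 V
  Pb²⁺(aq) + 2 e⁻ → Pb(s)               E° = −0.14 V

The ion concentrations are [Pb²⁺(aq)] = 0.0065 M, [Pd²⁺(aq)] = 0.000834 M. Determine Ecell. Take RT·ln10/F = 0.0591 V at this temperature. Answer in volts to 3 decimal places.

+1.024 V

Since E°(Pd²⁺/Pd) > E°(Pb²⁺/Pb), Pd²⁺/Pd serves as the cathode.
The standard potential is +0.91 − (−0.14) = +1.05 V and the balanced reaction transfers n = 2 electrons.
Balancing gives Pd²⁺(aq) + Pb(s) → Pd(s) + Pb²⁺(aq); hence Q = [Pb²⁺(aq)] / [Pd²⁺(aq)] = 7.79 (log Q = 0.892).
E = E° − (0.0591/n)·log Q = +1.05 − (0.0591/2)(0.892) = +1.024 V.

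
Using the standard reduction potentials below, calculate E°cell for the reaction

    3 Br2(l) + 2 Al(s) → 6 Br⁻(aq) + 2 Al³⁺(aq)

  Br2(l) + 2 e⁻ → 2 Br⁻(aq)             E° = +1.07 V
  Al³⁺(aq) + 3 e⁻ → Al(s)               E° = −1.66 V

+2.73 V

In the reaction as written, Br2(l) is reduced (cathode) and Al³⁺(aq) is produced by oxidation at the anode.
E°cell = E°(cathode) − E°(anode) = +1.07 − (−1.66) = +2.73 V.
The positive value indicates the reaction is spontaneous as written.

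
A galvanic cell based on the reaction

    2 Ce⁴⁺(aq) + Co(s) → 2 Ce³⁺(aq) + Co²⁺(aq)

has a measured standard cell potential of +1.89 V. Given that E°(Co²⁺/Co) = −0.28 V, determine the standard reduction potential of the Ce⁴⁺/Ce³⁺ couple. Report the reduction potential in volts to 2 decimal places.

In the reaction as written the Ce⁴⁺/Ce³⁺ couple is reduced (cathode) and Co²⁺/Co is oxidized (anode), so E°cell = E°(Ce⁴⁺/Ce³⁺) − E°(Co²⁺/Co).
E°(Ce⁴⁺/Ce³⁺) = E°cell + E°(anode) = +1.89 + (−0.28) = +1.61 V.

+1.61 V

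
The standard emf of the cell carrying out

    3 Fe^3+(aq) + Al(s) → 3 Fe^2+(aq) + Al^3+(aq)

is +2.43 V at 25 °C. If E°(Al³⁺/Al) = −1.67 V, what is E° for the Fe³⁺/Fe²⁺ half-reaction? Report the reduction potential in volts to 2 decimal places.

In the reaction as written the Fe³⁺/Fe²⁺ couple is reduced (cathode) and Al³⁺/Al is oxidized (anode), so E°cell = E°(Fe³⁺/Fe²⁺) − E°(Al³⁺/Al).
E°(Fe³⁺/Fe²⁺) = E°cell + E°(anode) = +2.43 + (−1.67) = +0.76 V.

+0.76 V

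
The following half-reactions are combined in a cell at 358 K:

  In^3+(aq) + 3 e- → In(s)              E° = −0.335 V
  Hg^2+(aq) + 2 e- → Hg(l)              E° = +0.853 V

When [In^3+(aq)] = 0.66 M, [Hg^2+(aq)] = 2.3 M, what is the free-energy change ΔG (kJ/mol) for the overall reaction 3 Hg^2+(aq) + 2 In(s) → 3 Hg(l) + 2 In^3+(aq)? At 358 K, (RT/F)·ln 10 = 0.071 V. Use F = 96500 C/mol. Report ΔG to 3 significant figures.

−698 kJ/mol

E°cell = +0.853 − (−0.335) = +1.188 V; the balanced reaction transfers n = 6 electrons.
Q = [In^3+(aq)]^2 / [Hg^2+(aq)]^3 = 0.0358, so log Q = −1.446 and E = +1.188 − (0.071/6)(−1.446) = +1.2051 V.
ΔG = −nFE = −(6)(96500)(+1.2051) J/mol = −698 kJ/mol.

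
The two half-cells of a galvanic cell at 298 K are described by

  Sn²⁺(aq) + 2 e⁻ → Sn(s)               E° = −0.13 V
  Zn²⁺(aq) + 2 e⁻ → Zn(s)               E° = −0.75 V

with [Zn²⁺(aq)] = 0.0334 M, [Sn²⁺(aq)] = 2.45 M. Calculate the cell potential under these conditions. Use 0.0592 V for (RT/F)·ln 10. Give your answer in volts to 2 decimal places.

Since E°(Sn²⁺/Sn) > E°(Zn²⁺/Zn), Sn²⁺/Sn serves as the cathode.
E°cell = E°cat − E°an = −0.13 − (−0.75) = +0.62 V; n = 2.
The balanced reaction is Sn²⁺(aq) + Zn(s) → Sn(s) + Zn²⁺(aq), so Q = [Zn²⁺(aq)] / [Sn²⁺(aq)] = 0.0136 and log Q = −1.865.
E = E° − (0.0592/n)·log Q = +0.62 − (0.0592/2)(−1.865) = +0.68 V.

+0.68 V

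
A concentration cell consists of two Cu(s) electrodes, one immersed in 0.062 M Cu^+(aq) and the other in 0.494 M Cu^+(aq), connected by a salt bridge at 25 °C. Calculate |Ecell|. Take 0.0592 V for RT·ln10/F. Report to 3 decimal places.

0.053 V

For a concentration cell E°cell = 0, since both electrodes use the same couple.
The compartment with the higher Cu^+(aq) concentration (0.494 M) acts as the cathode; ions are reduced there and produced at the dilute (0.062 M) anode.
With n = 1, Ecell = −(0.0592/1)·log([dilute]/[conc]) = −(0.0592/1)·log(0.062/0.494) = +0.053 V.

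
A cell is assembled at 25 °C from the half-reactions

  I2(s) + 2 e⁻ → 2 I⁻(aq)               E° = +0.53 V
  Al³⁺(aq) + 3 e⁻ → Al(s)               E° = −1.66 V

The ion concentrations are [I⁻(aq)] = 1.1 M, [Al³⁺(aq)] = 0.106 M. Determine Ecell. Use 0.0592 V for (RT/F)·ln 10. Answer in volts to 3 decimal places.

The I₂/I⁻ couple has the more positive E°, so it is the cathode; Al³⁺/Al is the anode.
E°cell = +0.53 − (−1.66) = +2.19 V, with n = 6 electrons transferred.
Balancing gives 3 I2(s) + 2 Al(s) → 6 I⁻(aq) + 2 Al³⁺(aq); hence Q = [I⁻(aq)]^6·[Al³⁺(aq)]^2 = 0.0199 (log Q = −1.701).
E = E° − (0.0592/n)·log Q = +2.19 − (0.0592/6)(−1.701) = +2.207 V.

+2.207 V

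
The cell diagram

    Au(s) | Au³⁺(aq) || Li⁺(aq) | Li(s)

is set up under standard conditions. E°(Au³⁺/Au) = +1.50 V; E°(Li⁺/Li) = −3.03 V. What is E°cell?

−4.53 V

By convention the left-hand electrode in cell notation is the anode (oxidation) and the right-hand electrode is the cathode (reduction).
E°cell = E°(right) − E°(left) = −3.03 − (+1.50) = −4.53 V.
The negative sign shows that, as written, the cell would require an external voltage to drive the reaction.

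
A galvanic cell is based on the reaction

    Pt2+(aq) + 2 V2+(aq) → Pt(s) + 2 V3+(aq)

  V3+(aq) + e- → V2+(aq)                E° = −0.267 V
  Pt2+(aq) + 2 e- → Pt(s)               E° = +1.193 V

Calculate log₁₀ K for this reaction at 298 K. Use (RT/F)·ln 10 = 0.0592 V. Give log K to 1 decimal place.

log K = 49.3

The Pt²⁺/Pt couple is reduced (cathode); E°cell = +1.193 − (−0.267) = +1.460 V with n = 2.
At equilibrium E = 0, so log K = nE°cell / 0.0592 = (2)(+1.460) / 0.0592 = 49.3.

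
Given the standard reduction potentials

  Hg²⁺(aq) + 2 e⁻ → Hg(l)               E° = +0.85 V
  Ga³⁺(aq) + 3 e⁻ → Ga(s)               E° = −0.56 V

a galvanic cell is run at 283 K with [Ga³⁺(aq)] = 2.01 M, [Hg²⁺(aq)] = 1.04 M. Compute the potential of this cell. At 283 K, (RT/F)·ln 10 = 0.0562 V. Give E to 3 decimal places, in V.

+1.405 V

The Hg²⁺/Hg couple has the more positive E°, so it is the cathode; Ga³⁺/Ga is the anode.
E°cell = +0.85 − (−0.56) = +1.41 V, with n = 6 electrons transferred.
Balancing gives 3 Hg²⁺(aq) + 2 Ga(s) → 3 Hg(l) + 2 Ga³⁺(aq); hence Q = [Ga³⁺(aq)]^2 / [Hg²⁺(aq)]^3 = 3.59 (log Q = 0.555).
Applying E = E° − (RT ln10/nF)·log Q gives +1.41 − (0.0562/6)(0.555) = +1.405 V.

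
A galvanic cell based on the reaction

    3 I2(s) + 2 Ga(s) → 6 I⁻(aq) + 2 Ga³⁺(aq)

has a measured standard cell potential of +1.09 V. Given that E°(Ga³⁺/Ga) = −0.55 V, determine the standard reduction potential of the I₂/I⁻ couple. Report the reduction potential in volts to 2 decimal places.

+0.54 V

In the reaction as written the I₂/I⁻ couple is reduced (cathode) and Ga³⁺/Ga is oxidized (anode), so E°cell = E°(I₂/I⁻) − E°(Ga³⁺/Ga).
E°(I₂/I⁻) = E°cell + E°(anode) = +1.09 + (−0.55) = +0.54 V.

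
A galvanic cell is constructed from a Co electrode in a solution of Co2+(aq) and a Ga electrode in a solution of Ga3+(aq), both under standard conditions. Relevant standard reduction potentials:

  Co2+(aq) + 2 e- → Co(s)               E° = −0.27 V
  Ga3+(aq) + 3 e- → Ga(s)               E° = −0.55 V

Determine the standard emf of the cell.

+0.28 V

Of the two couples in this cell, the one with the more positive reduction potential is reduced at the cathode: here that is Co²⁺/Co (−0.27 V); Ga³⁺/Ga (−0.55 V) is the anode.
E°cell = E°(cathode) − E°(anode) = −0.27 − (−0.55) = +0.28 V.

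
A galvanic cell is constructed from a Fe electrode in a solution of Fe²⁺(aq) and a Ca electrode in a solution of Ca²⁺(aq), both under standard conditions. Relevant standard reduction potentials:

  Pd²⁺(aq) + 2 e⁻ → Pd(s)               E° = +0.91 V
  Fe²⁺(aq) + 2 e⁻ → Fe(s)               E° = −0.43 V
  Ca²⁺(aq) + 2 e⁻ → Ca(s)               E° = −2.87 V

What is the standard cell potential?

The Fe²⁺/Fe couple has the higher E°, so Fe ion is reduced (cathode) and Ca is oxidized (anode).
E°cell = E°(cathode) − E°(anode) = −0.43 − (−2.87) = +2.44 V.

+2.44 V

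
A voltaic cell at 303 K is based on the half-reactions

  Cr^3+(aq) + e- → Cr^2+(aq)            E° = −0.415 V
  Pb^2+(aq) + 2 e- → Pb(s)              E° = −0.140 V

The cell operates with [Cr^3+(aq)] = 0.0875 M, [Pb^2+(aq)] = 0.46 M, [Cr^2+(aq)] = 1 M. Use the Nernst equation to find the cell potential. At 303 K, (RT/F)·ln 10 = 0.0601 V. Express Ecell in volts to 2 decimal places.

+0.33 V

Pb²⁺/Pb is reduced (cathode, E° = −0.140 V) and Cr³⁺/Cr²⁺ is oxidized (anode).
E°cell = −0.140 − (−0.415) = +0.275 V, with n = 2 electrons transferred.
The balanced reaction is Pb^2+(aq) + 2 Cr^2+(aq) → Pb(s) + 2 Cr^3+(aq), so Q = [Cr^3+(aq)]^2 / ([Pb^2+(aq)]·[Cr^2+(aq)]^2) = 0.0166 and log Q = −1.779.
E = E° − (0.0601/n)·log Q = +0.275 − (0.0601/2)(−1.779) = +0.33 V.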